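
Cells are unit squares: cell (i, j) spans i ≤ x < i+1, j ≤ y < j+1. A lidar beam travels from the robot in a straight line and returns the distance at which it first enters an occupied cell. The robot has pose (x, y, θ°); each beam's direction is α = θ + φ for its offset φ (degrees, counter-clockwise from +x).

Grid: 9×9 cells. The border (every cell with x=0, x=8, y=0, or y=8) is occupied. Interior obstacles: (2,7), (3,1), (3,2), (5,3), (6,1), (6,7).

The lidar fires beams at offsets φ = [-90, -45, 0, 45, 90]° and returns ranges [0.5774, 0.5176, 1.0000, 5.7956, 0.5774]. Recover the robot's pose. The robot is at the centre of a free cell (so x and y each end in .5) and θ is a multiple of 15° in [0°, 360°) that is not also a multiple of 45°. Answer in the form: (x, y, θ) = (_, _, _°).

(x, y, θ) = (1.5, 7.5, 240°)

Enumerate (i+0.5, j+0.5, θ) over the 43 free cells and 16 admissible headings. For each, cast all 5 beams and compare to the given ranges.
  (1.5, 3.5, 150°): beam 1 = 5.1962 ≠ 0.5774 ✗
  (4.5, 7.5, 345°): beam 1 = 4.6587 ≠ 0.5774 ✗
  (4.5, 5.5, 75°): beam 1 = 3.6235 ≠ 0.5774 ✗
  …
  (1.5, 7.5, 240°): r_1=0.5774, r_2=0.5176, r_3=1.0000, r_4=5.7956, r_5=0.5774 — all match ✓
Only this pose fits every beam.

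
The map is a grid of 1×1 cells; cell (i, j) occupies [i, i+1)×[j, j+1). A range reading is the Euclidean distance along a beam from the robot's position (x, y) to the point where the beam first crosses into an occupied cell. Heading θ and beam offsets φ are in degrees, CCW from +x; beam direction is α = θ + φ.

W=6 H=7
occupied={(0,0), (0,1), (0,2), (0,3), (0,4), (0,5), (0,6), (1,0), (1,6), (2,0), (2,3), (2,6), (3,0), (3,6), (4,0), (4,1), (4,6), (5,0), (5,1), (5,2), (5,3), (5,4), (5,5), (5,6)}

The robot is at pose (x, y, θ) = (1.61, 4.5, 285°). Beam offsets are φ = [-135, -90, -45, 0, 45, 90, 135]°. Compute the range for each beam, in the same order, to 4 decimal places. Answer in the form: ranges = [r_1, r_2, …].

ranges = [0.7044, 0.6315, 1.2200, 1.5068, 1.0000, 3.5096, 1.7321]

beam 1: φ=-135°, α=150°
  cosα=-0.8660 sinα=0.5000 | (1,4) | tMaxX 0.7044 tMaxY 1.0000 | tΔX 1.1547 tΔY 2.0000
    t=0.7044 [x] (0,4) — stop
  → r_1 = 0.7044
beam 2: φ=-90°, α=195°
  cosα=-0.9659 sinα=-0.2588 | (1,4) | tMaxX 0.6315 tMaxY 1.9319 | tΔX 1.0353 tΔY 3.8637
    t=0.6315 [x] (0,4) — stop
  → r_2 = 0.6315
beam 3: φ=-45°, α=240°
  cosα=-0.5000 sinα=-0.8660 | (1,4) | tMaxX 1.2200 tMaxY 0.5774 | tΔX 2.0000 tΔY 1.1547
    t=0.5774 [y] (1,3)
    t=1.2200 [x] (0,3) — stop
  → r_3 = 1.2200
beam 4: φ=0°, α=285°
  cosα=0.2588 sinα=-0.9659 | (1,4) | tMaxX 1.5068 tMaxY 0.5176 | tΔX 3.8637 tΔY 1.0353
    t=0.5176 [y] (1,3)
    t=1.5068 [x] (2,3) — stop
  → r_4 = 1.5068
beam 5: φ=45°, α=330°
  cosα=0.8660 sinα=-0.5000 | (1,4) | tMaxX 0.4503 tMaxY 1.0000 | tΔX 1.1547 tΔY 2.0000
    t=0.4503 [x] (2,4)
    t=1.0000 [y] (2,3) — stop
  → r_5 = 1.0000
beam 6: φ=90°, α=15°
  cosα=0.9659 sinα=0.2588 | (1,4) | tMaxX 0.4038 tMaxY 1.9319 | tΔX 1.0353 tΔY 3.8637
    t=0.4038 [x] (2,4)
    t=1.4390 [x] (3,4)
    t=1.9319 [y] (3,5)
    t=2.4743 [x] (4,5)
    t=3.5096 [x] (5,5) — stop
  → r_6 = 3.5096
beam 7: φ=135°, α=60°
  cosα=0.5000 sinα=0.8660 | (1,4) | tMaxX 0.7800 tMaxY 0.5774 | tΔX 2.0000 tΔY 1.1547
    t=0.5774 [y] (1,5)
    t=0.7800 [x] (2,5)
    t=1.7321 [y] (2,6) — stop
  → r_7 = 1.7321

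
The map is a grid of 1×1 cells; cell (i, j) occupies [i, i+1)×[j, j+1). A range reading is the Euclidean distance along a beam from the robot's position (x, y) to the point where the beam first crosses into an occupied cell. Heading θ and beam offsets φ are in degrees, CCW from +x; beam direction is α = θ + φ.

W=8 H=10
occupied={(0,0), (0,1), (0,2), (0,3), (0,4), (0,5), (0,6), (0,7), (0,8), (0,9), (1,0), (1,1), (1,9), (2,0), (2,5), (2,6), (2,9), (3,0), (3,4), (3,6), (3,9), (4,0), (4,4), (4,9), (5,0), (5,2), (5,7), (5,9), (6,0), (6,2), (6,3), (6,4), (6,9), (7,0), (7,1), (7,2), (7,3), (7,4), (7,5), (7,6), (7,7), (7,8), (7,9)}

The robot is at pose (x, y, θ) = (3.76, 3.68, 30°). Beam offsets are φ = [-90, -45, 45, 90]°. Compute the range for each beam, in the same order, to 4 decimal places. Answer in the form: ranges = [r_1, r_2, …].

beam 1: φ=-90°, α=300°
  direction (0.5000, -0.8660); cell (3,3); t to first gridline: x 0.4800, y 0.7852 (then +2.0000 / +1.1547)
    (4,3) via x @ 0.4800
    (4,2) via y @ 0.7852
    (4,1) via y @ 1.9399
    (5,1) via x @ 2.4800
    (5,0) via y @ 3.0946  # hit
  → r_1 = 3.0946
beam 2: φ=-45°, α=345°
  direction (0.9659, -0.2588); cell (3,3); t to first gridline: x 0.2485, y 2.6273 (then +1.0353 / +3.8637)
    (4,3) via x @ 0.2485
    (5,3) via x @ 1.2837
    (6,3) via x @ 2.3190  # hit
  → r_2 = 2.3190
beam 3: φ=45°, α=75°
  direction (0.2588, 0.9659); cell (3,3); t to first gridline: x 0.9273, y 0.3313 (then +3.8637 / +1.0353)
    (3,4) via y @ 0.3313  # hit
  → r_3 = 0.3313
beam 4: φ=90°, α=120°
  direction (-0.5000, 0.8660); cell (3,3); t to first gridline: x 1.5200, y 0.3695 (then +2.0000 / +1.1547)
    (3,4) via y @ 0.3695  # hit
  → r_4 = 0.3695

ranges = [3.0946, 2.3190, 0.3313, 0.3695]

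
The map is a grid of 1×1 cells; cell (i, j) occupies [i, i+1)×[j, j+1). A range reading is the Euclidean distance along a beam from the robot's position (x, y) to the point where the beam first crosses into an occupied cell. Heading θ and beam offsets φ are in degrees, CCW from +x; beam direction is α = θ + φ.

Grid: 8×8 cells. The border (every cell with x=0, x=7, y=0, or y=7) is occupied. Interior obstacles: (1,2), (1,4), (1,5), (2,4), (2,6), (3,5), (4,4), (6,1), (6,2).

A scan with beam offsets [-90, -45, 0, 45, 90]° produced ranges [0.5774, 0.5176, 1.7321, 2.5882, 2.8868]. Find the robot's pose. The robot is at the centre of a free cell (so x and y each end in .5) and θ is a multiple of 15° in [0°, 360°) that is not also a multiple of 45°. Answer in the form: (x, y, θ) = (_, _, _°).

(x, y, θ) = (4.5, 3.5, 150°)

Candidates: 27 free-cell centres × 16 headings = 432 poses. Raycast each; keep the one whose scan matches to 4 dp.
  (5.5, 4.5, 210°): beam 1 = 2.8868 ≠ 0.5774 ✗
  (5.5, 4.5, 105°): beam 1 = 1.5529 ≠ 0.5774 ✗
  (5.5, 6.5, 345°): beam 1 = 1.9319 ≠ 0.5774 ✗
  (5.5, 2.5, 210°): beam 1 = 1.7321 ≠ 0.5774 ✗
  (4.5, 1.5, 105°): beam 1 = 1.5529 ≠ 0.5774 ✗
  …
  (4.5, 3.5, 150°): r_1=0.5774, r_2=0.5176, r_3=1.7321, r_4=2.5882, r_5=2.8868 — all match ✓
Only this pose fits every beam.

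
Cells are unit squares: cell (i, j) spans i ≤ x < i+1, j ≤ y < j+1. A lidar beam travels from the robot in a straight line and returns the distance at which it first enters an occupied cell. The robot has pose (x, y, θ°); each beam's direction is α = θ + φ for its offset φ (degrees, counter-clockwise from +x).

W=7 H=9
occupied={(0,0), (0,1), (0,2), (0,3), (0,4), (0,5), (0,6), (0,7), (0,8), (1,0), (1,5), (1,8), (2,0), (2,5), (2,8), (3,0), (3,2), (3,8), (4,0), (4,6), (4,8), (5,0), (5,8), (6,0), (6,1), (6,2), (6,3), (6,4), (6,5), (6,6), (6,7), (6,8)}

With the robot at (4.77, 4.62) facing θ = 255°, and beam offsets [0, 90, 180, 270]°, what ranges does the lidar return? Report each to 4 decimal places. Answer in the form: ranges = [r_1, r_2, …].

beam 1: φ=0°, α=255°
  dir = (cos 255°, sin 255°) = (-0.2588, -0.9659); from cell (4,4)
  next x-line at t=2.9751, next y-line at t=0.6419; Δt_x=3.8637, Δt_y=1.0353
    y: enter (4,3) at t=0.6419
    y: enter (4,2) at t=1.6771
    y: enter (4,1) at t=2.7124
    x: enter (3,1) at t=2.9751
    y: enter (3,0) at t=3.7477 ← occupied
  → r_1 = 3.7477
beam 2: φ=90°, α=345°
  dir = (cos 345°, sin 345°) = (0.9659, -0.2588); from cell (4,4)
  next x-line at t=0.2381, next y-line at t=2.3955; Δt_x=1.0353, Δt_y=3.8637
    x: enter (5,4) at t=0.2381
    x: enter (6,4) at t=1.2734 ← occupied
  → r_2 = 1.2734
beam 3: φ=180°, α=75°
  dir = (cos 75°, sin 75°) = (0.2588, 0.9659); from cell (4,4)
  next x-line at t=0.8887, next y-line at t=0.3934; Δt_x=3.8637, Δt_y=1.0353
    y: enter (4,5) at t=0.3934
    x: enter (5,5) at t=0.8887
    y: enter (5,6) at t=1.4287
    y: enter (5,7) at t=2.4640
    y: enter (5,8) at t=3.4992 ← occupied
  → r_3 = 3.4992
beam 4: φ=270°, α=165°
  dir = (cos 165°, sin 165°) = (-0.9659, 0.2588); from cell (4,4)
  next x-line at t=0.7972, next y-line at t=1.4682; Δt_x=1.0353, Δt_y=3.8637
    x: enter (3,4) at t=0.7972
    y: enter (3,5) at t=1.4682
    x: enter (2,5) at t=1.8324 ← occupied
  → r_4 = 1.8324

ranges = [3.7477, 1.2734, 3.4992, 1.8324]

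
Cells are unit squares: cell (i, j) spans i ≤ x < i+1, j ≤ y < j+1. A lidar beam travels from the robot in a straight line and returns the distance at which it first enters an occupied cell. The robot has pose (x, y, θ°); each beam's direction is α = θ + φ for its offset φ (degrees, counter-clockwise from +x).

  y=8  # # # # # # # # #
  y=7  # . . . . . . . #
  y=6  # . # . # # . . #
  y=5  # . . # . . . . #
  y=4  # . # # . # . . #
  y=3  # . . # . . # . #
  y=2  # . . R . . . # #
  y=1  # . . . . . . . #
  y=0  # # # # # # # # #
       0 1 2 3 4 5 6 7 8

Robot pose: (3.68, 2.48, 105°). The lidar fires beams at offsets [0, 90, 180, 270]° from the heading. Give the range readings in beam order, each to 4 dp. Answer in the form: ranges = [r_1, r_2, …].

beam 1: φ=0°, α=105°
  d=(-0.2588,0.9659)  start (3,2)  tX=2.6273 tY=0.5383  stride 1/|dx|=3.8637 1/|dy|=1.0353
    cross y-line → (3,3), t=0.5383 (wall)
  → r_1 = 0.5383
beam 2: φ=90°, α=195°
  d=(-0.9659,-0.2588)  start (3,2)  tX=0.7040 tY=1.8546  stride 1/|dx|=1.0353 1/|dy|=3.8637
    cross x-line → (2,2), t=0.7040
    cross x-line → (1,2), t=1.7393
    cross y-line → (1,1), t=1.8546
    cross x-line → (0,1), t=2.7745 (wall)
  → r_2 = 2.7745
beam 3: φ=180°, α=285°
  d=(0.2588,-0.9659)  start (3,2)  tX=1.2364 tY=0.4969  stride 1/|dx|=3.8637 1/|dy|=1.0353
    cross y-line → (3,1), t=0.4969
    cross x-line → (4,1), t=1.2364
    cross y-line → (4,0), t=1.5322 (wall)
  → r_3 = 1.5322
beam 4: φ=270°, α=15°
  d=(0.9659,0.2588)  start (3,2)  tX=0.3313 tY=2.0091  stride 1/|dx|=1.0353 1/|dy|=3.8637
    cross x-line → (4,2), t=0.3313
    cross x-line → (5,2), t=1.3666
    cross y-line → (5,3), t=2.0091
    cross x-line → (6,3), t=2.4018 (wall)
  → r_4 = 2.4018

ranges = [0.5383, 2.7745, 1.5322, 2.4018]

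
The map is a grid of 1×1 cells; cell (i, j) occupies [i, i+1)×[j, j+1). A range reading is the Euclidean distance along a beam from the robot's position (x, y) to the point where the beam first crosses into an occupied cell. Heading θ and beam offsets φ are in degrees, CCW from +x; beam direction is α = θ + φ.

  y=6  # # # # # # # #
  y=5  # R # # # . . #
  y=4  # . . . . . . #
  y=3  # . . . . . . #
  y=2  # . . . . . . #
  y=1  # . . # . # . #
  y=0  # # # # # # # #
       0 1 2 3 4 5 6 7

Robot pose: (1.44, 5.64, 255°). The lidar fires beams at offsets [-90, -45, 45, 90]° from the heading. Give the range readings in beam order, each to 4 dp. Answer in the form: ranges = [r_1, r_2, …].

beam 1: φ=-90°, α=165°
  dir = (cos 165°, sin 165°) = (-0.9659, 0.2588); from cell (1,5)
  next x-line at t=0.4555, next y-line at t=1.3909; Δt_x=1.0353, Δt_y=3.8637
    x: enter (0,5) at t=0.4555 ← occupied
  → r_1 = 0.4555
beam 2: φ=-45°, α=210°
  dir = (cos 210°, sin 210°) = (-0.8660, -0.5000); from cell (1,5)
  next x-line at t=0.5081, next y-line at t=1.2800; Δt_x=1.1547, Δt_y=2.0000
    x: enter (0,5) at t=0.5081 ← occupied
  → r_2 = 0.5081
beam 3: φ=45°, α=300°
  dir = (cos 300°, sin 300°) = (0.5000, -0.8660); from cell (1,5)
  next x-line at t=1.1200, next y-line at t=0.7390; Δt_x=2.0000, Δt_y=1.1547
    y: enter (1,4) at t=0.7390
    x: enter (2,4) at t=1.1200
    y: enter (2,3) at t=1.8937
    y: enter (2,2) at t=3.0484
    x: enter (3,2) at t=3.1200
    y: enter (3,1) at t=4.2031 ← occupied
  → r_3 = 4.2031
beam 4: φ=90°, α=345°
  dir = (cos 345°, sin 345°) = (0.9659, -0.2588); from cell (1,5)
  next x-line at t=0.5798, next y-line at t=2.4728; Δt_x=1.0353, Δt_y=3.8637
    x: enter (2,5) at t=0.5798 ← occupied
  → r_4 = 0.5798

ranges = [0.4555, 0.5081, 4.2031, 0.5798]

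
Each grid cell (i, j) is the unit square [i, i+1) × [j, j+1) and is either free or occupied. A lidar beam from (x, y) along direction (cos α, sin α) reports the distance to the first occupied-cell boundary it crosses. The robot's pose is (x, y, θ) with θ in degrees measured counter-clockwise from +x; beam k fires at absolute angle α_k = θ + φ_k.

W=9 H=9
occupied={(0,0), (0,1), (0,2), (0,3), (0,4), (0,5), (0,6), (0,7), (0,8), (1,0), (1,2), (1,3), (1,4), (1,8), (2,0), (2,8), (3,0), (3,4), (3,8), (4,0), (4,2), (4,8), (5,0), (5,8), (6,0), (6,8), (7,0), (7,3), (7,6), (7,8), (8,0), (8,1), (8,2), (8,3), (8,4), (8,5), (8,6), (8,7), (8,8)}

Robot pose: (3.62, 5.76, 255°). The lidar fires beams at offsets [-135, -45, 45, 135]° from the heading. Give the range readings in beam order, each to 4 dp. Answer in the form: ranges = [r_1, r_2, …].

ranges = [2.5865, 1.8706, 5.4964, 4.4800]

beam 1: φ=-135°, α=120°
  direction (-0.5000, 0.8660); cell (3,5); t to first gridline: x 1.2400, y 0.2771 (then +2.0000 / +1.1547)
    (3,6) via y @ 0.2771
    (2,6) via x @ 1.2400
    (2,7) via y @ 1.4318
    (2,8) via y @ 2.5865  # hit
  → r_1 = 2.5865
beam 2: φ=-45°, α=210°
  direction (-0.8660, -0.5000); cell (3,5); t to first gridline: x 0.7159, y 1.5200 (then +1.1547 / +2.0000)
    (2,5) via x @ 0.7159
    (2,4) via y @ 1.5200
    (1,4) via x @ 1.8706  # hit
  → r_2 = 1.8706
beam 3: φ=45°, α=300°
  direction (0.5000, -0.8660); cell (3,5); t to first gridline: x 0.7600, y 0.8776 (then +2.0000 / +1.1547)
    (4,5) via x @ 0.7600
    (4,4) via y @ 0.8776
    (4,3) via y @ 2.0323
    (5,3) via x @ 2.7600
    (5,2) via y @ 3.1870
    (5,1) via y @ 4.3417
    (6,1) via x @ 4.7600
    (6,0) via y @ 5.4964  # hit
  → r_3 = 5.4964
beam 4: φ=135°, α=30°
  direction (0.8660, 0.5000); cell (3,5); t to first gridline: x 0.4388, y 0.4800 (then +1.1547 / +2.0000)
    (4,5) via x @ 0.4388
    (4,6) via y @ 0.4800
    (5,6) via x @ 1.5935
    (5,7) via y @ 2.4800
    (6,7) via x @ 2.7482
    (7,7) via x @ 3.9029
    (7,8) via y @ 4.4800  # hit
  → r_4 = 4.4800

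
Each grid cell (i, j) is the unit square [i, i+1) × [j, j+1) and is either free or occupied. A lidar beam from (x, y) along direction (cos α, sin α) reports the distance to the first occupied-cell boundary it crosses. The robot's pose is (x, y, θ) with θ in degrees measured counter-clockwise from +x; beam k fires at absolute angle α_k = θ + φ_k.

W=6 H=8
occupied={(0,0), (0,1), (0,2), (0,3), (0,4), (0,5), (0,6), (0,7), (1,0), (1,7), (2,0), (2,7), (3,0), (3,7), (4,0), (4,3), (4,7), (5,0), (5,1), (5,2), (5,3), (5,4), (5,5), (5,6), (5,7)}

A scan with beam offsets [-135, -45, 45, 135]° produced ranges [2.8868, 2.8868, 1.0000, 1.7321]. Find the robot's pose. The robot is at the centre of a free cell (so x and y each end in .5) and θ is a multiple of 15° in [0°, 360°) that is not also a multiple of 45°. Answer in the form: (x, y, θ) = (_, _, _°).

Enumerate (i+0.5, j+0.5, θ) over the 23 free cells and 16 admissible headings. For each, cast all 4 beams and compare to the given ranges.
  (4.5, 4.5, 300°): beam 1 = 3.6235 ≠ 2.8868 ✗
  (1.5, 5.5, 285°): beam 1 = 0.5774 ≠ 2.8868 ✗
  (2.5, 5.5, 285°): beam 1 = 1.7321 ≠ 2.8868 ✗
  (1.5, 4.5, 165°): beam 1 = 4.0415 ≠ 2.8868 ✗
  …
  (3.5, 4.5, 255°): r_1=2.8868, r_2=2.8868, r_3=1.0000, r_4=1.7321 — all match ✓
Unique over the lattice → pose = (3.5, 4.5, 255°).

(x, y, θ) = (3.5, 4.5, 255°)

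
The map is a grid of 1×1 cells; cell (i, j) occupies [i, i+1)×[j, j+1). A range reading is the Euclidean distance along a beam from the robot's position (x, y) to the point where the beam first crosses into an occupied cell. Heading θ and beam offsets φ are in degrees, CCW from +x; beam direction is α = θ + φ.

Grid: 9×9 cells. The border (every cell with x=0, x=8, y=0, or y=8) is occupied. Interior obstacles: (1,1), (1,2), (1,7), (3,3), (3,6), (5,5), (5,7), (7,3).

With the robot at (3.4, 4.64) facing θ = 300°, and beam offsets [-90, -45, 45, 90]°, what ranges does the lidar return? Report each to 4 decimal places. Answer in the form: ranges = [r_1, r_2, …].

beam 1: φ=-90°, α=210°
  d=(-0.8660,-0.5000)  start (3,4)  tX=0.4619 tY=1.2800  stride 1/|dx|=1.1547 1/|dy|=2.0000
    cross x-line → (2,4), t=0.4619
    cross y-line → (2,3), t=1.2800
    cross x-line → (1,3), t=1.6166
    cross x-line → (0,3), t=2.7713 (wall)
  → r_1 = 2.7713
beam 2: φ=-45°, α=255°
  d=(-0.2588,-0.9659)  start (3,4)  tX=1.5455 tY=0.6626  stride 1/|dx|=3.8637 1/|dy|=1.0353
    cross y-line → (3,3), t=0.6626 (wall)
  → r_2 = 0.6626
beam 3: φ=45°, α=345°
  d=(0.9659,-0.2588)  start (3,4)  tX=0.6212 tY=2.4728  stride 1/|dx|=1.0353 1/|dy|=3.8637
    cross x-line → (4,4), t=0.6212
    cross x-line → (5,4), t=1.6564
    cross y-line → (5,3), t=2.4728
    cross x-line → (6,3), t=2.6917
    cross x-line → (7,3), t=3.7270 (wall)
  → r_3 = 3.7270
beam 4: φ=90°, α=30°
  d=(0.8660,0.5000)  start (3,4)  tX=0.6928 tY=0.7200  stride 1/|dx|=1.1547 1/|dy|=2.0000
    cross x-line → (4,4), t=0.6928
    cross y-line → (4,5), t=0.7200
    cross x-line → (5,5), t=1.8475 (wall)
  → r_4 = 1.8475

ranges = [2.7713, 0.6626, 3.7270, 1.8475]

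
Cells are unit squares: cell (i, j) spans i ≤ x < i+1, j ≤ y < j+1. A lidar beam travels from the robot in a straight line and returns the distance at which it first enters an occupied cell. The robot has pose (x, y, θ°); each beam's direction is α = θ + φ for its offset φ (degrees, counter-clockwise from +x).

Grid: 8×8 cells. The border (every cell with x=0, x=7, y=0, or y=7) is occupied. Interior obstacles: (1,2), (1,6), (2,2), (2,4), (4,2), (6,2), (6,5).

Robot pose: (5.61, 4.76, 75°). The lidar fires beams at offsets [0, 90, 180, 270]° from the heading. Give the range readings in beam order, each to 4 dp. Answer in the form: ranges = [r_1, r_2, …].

beam 1: φ=0°, α=75°
  d=(0.2588,0.9659)  start (5,4)  tX=1.5068 tY=0.2485  stride 1/|dx|=3.8637 1/|dy|=1.0353
    cross y-line → (5,5), t=0.2485
    cross y-line → (5,6), t=1.2837
    cross x-line → (6,6), t=1.5068
    cross y-line → (6,7), t=2.3190 (wall)
  → r_1 = 2.3190
beam 2: φ=90°, α=165°
  d=(-0.9659,0.2588)  start (5,4)  tX=0.6315 tY=0.9273  stride 1/|dx|=1.0353 1/|dy|=3.8637
    cross x-line → (4,4), t=0.6315
    cross y-line → (4,5), t=0.9273
    cross x-line → (3,5), t=1.6668
    cross x-line → (2,5), t=2.7021
    cross x-line → (1,5), t=3.7373
    cross x-line → (0,5), t=4.7726 (wall)
  → r_2 = 4.7726
beam 3: φ=180°, α=255°
  d=(-0.2588,-0.9659)  start (5,4)  tX=2.3569 tY=0.7868  stride 1/|dx|=3.8637 1/|dy|=1.0353
    cross y-line → (5,3), t=0.7868
    cross y-line → (5,2), t=1.8221
    cross x-line → (4,2), t=2.3569 (wall)
  → r_3 = 2.3569
beam 4: φ=270°, α=345°
  d=(0.9659,-0.2588)  start (5,4)  tX=0.4038 tY=2.9364  stride 1/|dx|=1.0353 1/|dy|=3.8637
    cross x-line → (6,4), t=0.4038
    cross x-line → (7,4), t=1.4390 (wall)
  → r_4 = 1.4390

ranges = [2.3190, 4.7726, 2.3569, 1.4390]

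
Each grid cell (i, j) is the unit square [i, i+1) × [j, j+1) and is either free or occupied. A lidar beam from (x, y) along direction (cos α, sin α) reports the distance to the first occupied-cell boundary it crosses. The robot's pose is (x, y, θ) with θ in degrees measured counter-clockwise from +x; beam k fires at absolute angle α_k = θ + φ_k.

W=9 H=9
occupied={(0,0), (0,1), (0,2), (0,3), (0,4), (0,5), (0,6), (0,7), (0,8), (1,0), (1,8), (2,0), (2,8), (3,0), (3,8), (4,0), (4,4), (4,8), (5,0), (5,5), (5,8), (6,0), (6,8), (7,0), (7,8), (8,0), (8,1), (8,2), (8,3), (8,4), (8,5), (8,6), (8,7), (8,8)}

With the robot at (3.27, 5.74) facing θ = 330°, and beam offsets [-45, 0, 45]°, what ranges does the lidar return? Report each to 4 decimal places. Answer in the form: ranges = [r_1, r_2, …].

ranges = [4.9072, 1.4800, 4.8969]

beam 1: φ=-45°, α=285°
  direction (0.2588, -0.9659); cell (3,5); t to first gridline: x 2.8205, y 0.7661 (then +3.8637 / +1.0353)
    (3,4) via y @ 0.7661
    (3,3) via y @ 1.8014
    (4,3) via x @ 2.8205
    (4,2) via y @ 2.8367
    (4,1) via y @ 3.8719
    (4,0) via y @ 4.9072  # hit
  → r_1 = 4.9072
beam 2: φ=0°, α=330°
  direction (0.8660, -0.5000); cell (3,5); t to first gridline: x 0.8429, y 1.4800 (then +1.1547 / +2.0000)
    (4,5) via x @ 0.8429
    (4,4) via y @ 1.4800  # hit
  → r_2 = 1.4800
beam 3: φ=45°, α=15°
  direction (0.9659, 0.2588); cell (3,5); t to first gridline: x 0.7558, y 1.0046 (then +1.0353 / +3.8637)
    (4,5) via x @ 0.7558
    (4,6) via y @ 1.0046
    (5,6) via x @ 1.7910
    (6,6) via x @ 2.8263
    (7,6) via x @ 3.8616
    (7,7) via y @ 4.8683
    (8,7) via x @ 4.8969  # hit
  → r_3 = 4.8969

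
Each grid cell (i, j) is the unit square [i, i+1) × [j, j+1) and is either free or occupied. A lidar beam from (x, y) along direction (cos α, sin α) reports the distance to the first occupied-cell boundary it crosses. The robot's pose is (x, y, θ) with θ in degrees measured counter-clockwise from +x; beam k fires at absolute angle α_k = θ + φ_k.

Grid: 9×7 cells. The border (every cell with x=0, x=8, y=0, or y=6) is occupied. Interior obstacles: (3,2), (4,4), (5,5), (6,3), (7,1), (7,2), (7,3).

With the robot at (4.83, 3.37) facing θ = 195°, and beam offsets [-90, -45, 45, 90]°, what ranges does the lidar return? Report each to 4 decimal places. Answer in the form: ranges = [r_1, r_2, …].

beam 1: φ=-90°, α=105°
  dir = (cos 105°, sin 105°) = (-0.2588, 0.9659); from cell (4,3)
  next x-line at t=3.2069, next y-line at t=0.6522; Δt_x=3.8637, Δt_y=1.0353
    y: enter (4,4) at t=0.6522 ← occupied
  → r_1 = 0.6522
beam 2: φ=-45°, α=150°
  dir = (cos 150°, sin 150°) = (-0.8660, 0.5000); from cell (4,3)
  next x-line at t=0.9584, next y-line at t=1.2600; Δt_x=1.1547, Δt_y=2.0000
    x: enter (3,3) at t=0.9584
    y: enter (3,4) at t=1.2600
    x: enter (2,4) at t=2.1131
    y: enter (2,5) at t=3.2600
    x: enter (1,5) at t=3.2678
    x: enter (0,5) at t=4.4225 ← occupied
  → r_2 = 4.4225
beam 3: φ=45°, α=240°
  dir = (cos 240°, sin 240°) = (-0.5000, -0.8660); from cell (4,3)
  next x-line at t=1.6600, next y-line at t=0.4272; Δt_x=2.0000, Δt_y=1.1547
    y: enter (4,2) at t=0.4272
    y: enter (4,1) at t=1.5819
    x: enter (3,1) at t=1.6600
    y: enter (3,0) at t=2.7366 ← occupied
  → r_3 = 2.7366
beam 4: φ=90°, α=285°
  dir = (cos 285°, sin 285°) = (0.2588, -0.9659); from cell (4,3)
  next x-line at t=0.6568, next y-line at t=0.3831; Δt_x=3.8637, Δt_y=1.0353
    y: enter (4,2) at t=0.3831
    x: enter (5,2) at t=0.6568
    y: enter (5,1) at t=1.4183
    y: enter (5,0) at t=2.4536 ← occupied
  → r_4 = 2.4536

ranges = [0.6522, 4.4225, 2.7366, 2.4536]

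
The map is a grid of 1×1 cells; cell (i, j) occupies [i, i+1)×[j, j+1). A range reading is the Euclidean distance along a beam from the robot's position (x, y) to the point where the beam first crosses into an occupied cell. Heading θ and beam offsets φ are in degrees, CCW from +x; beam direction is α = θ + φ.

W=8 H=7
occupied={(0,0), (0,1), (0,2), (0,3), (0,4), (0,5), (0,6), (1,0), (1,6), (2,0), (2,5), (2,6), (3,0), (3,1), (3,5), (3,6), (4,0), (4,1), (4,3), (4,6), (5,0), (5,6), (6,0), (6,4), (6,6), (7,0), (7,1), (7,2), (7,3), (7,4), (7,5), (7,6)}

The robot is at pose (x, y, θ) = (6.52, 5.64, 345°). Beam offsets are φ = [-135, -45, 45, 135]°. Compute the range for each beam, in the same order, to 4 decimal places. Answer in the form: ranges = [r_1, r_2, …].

ranges = [6.3739, 0.7390, 0.5543, 0.4157]

beam 1: φ=-135°, α=210°
  d=(-0.8660,-0.5000)  start (6,5)  tX=0.6004 tY=1.2800  stride 1/|dx|=1.1547 1/|dy|=2.0000
    cross x-line → (5,5), t=0.6004
    cross y-line → (5,4), t=1.2800
    cross x-line → (4,4), t=1.7551
    cross x-line → (3,4), t=2.9098
    cross y-line → (3,3), t=3.2800
    cross x-line → (2,3), t=4.0645
    cross x-line → (1,3), t=5.2192
    cross y-line → (1,2), t=5.2800
    cross x-line → (0,2), t=6.3739 (wall)
  → r_1 = 6.3739
beam 2: φ=-45°, α=300°
  d=(0.5000,-0.8660)  start (6,5)  tX=0.9600 tY=0.7390  stride 1/|dx|=2.0000 1/|dy|=1.1547
    cross y-line → (6,4), t=0.7390 (wall)
  → r_2 = 0.7390
beam 3: φ=45°, α=30°
  d=(0.8660,0.5000)  start (6,5)  tX=0.5543 tY=0.7200  stride 1/|dx|=1.1547 1/|dy|=2.0000
    cross x-line → (7,5), t=0.5543 (wall)
  → r_3 = 0.5543
beam 4: φ=135°, α=120°
  d=(-0.5000,0.8660)  start (6,5)  tX=1.0400 tY=0.4157  stride 1/|dx|=2.0000 1/|dy|=1.1547
    cross y-line → (6,6), t=0.4157 (wall)
  → r_4 = 0.4157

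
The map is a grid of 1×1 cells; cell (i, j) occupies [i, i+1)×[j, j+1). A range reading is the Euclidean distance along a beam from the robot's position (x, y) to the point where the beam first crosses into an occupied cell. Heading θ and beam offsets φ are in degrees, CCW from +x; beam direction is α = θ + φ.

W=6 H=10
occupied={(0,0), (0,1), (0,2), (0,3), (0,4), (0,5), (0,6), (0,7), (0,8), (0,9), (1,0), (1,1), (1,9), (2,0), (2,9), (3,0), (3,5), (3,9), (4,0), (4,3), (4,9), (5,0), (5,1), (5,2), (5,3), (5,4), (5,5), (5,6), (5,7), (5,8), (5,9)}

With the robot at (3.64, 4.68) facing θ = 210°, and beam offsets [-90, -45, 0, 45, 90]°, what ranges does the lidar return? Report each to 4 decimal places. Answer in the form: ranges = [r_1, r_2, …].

beam 1: φ=-90°, α=120°
  cosα=-0.5000 sinα=0.8660 | (3,4) | tMaxX 1.2800 tMaxY 0.3695 | tΔX 2.0000 tΔY 1.1547
    t=0.3695 [y] (3,5) — stop
  → r_1 = 0.3695
beam 2: φ=-45°, α=165°
  cosα=-0.9659 sinα=0.2588 | (3,4) | tMaxX 0.6626 tMaxY 1.2364 | tΔX 1.0353 tΔY 3.8637
    t=0.6626 [x] (2,4)
    t=1.2364 [y] (2,5)
    t=1.6979 [x] (1,5)
    t=2.7331 [x] (0,5) — stop
  → r_2 = 2.7331
beam 3: φ=0°, α=210°
  cosα=-0.8660 sinα=-0.5000 | (3,4) | tMaxX 0.7390 tMaxY 1.3600 | tΔX 1.1547 tΔY 2.0000
    t=0.7390 [x] (2,4)
    t=1.3600 [y] (2,3)
    t=1.8937 [x] (1,3)
    t=3.0484 [x] (0,3) — stop
  → r_3 = 3.0484
beam 4: φ=45°, α=255°
  cosα=-0.2588 sinα=-0.9659 | (3,4) | tMaxX 2.4728 tMaxY 0.7040 | tΔX 3.8637 tΔY 1.0353
    t=0.7040 [y] (3,3)
    t=1.7393 [y] (3,2)
    t=2.4728 [x] (2,2)
    t=2.7745 [y] (2,1)
    t=3.8098 [y] (2,0) — stop
  → r_4 = 3.8098
beam 5: φ=90°, α=300°
  cosα=0.5000 sinα=-0.8660 | (3,4) | tMaxX 0.7200 tMaxY 0.7852 | tΔX 2.0000 tΔY 1.1547
    t=0.7200 [x] (4,4)
    t=0.7852 [y] (4,3) — stop
  → r_5 = 0.7852

ranges = [0.3695, 2.7331, 3.0484, 3.8098, 0.7852]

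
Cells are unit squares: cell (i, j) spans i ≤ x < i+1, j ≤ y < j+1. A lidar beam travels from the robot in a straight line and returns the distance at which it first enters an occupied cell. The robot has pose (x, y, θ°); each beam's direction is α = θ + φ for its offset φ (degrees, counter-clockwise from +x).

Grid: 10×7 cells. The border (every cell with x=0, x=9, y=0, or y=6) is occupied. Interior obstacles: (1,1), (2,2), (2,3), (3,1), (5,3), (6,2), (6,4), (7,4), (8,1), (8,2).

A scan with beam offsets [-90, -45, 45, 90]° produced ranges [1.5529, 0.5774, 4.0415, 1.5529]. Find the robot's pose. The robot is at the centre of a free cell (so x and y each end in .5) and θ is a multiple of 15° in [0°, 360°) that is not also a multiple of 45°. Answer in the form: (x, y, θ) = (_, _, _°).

The pose lattice has 30·16 = 480 candidates. Test each by forward raycasting.
  (4.5, 3.5, 165°): beam 1 = 2.5882 ≠ 1.5529 ✗
  (3.5, 2.5, 255°): beam 1 = 0.5176 ≠ 1.5529 ✗
  (1.5, 5.5, 300°): beam 1 = 0.5774 ≠ 1.5529 ✗
  (1.5, 2.5, 105°): beam 1 = 0.5176 ≠ 1.5529 ✗
  …
  (8.5, 4.5, 195°): r_1=1.5529, r_2=0.5774, r_3=4.0415, r_4=1.5529 — all match ✓
No second candidate reproduces the full scan.

(x, y, θ) = (8.5, 4.5, 195°)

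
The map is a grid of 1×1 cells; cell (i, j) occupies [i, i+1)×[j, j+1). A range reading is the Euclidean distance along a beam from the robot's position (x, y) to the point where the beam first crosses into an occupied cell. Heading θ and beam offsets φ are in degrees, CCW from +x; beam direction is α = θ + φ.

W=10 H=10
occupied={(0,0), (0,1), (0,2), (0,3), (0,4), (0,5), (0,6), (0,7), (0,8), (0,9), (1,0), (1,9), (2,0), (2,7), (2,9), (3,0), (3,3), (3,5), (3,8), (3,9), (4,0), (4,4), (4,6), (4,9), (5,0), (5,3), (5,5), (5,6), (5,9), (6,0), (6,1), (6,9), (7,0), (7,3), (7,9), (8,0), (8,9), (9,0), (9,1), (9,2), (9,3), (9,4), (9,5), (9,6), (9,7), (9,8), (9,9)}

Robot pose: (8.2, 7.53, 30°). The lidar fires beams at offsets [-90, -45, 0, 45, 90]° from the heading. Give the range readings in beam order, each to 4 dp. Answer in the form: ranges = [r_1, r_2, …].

ranges = [1.6000, 0.8282, 0.9238, 1.5219, 1.6974]

beam 1: φ=-90°, α=300°
  d=(0.5000,-0.8660)  start (8,7)  tX=1.6000 tY=0.6120  stride 1/|dx|=2.0000 1/|dy|=1.1547
    cross y-line → (8,6), t=0.6120
    cross x-line → (9,6), t=1.6000 (wall)
  → r_1 = 1.6000
beam 2: φ=-45°, α=345°
  d=(0.9659,-0.2588)  start (8,7)  tX=0.8282 tY=2.0478  stride 1/|dx|=1.0353 1/|dy|=3.8637
    cross x-line → (9,7), t=0.8282 (wall)
  → r_2 = 0.8282
beam 3: φ=0°, α=30°
  d=(0.8660,0.5000)  start (8,7)  tX=0.9238 tY=0.9400  stride 1/|dx|=1.1547 1/|dy|=2.0000
    cross x-line → (9,7), t=0.9238 (wall)
  → r_3 = 0.9238
beam 4: φ=45°, α=75°
  d=(0.2588,0.9659)  start (8,7)  tX=3.0910 tY=0.4866  stride 1/|dx|=3.8637 1/|dy|=1.0353
    cross y-line → (8,8), t=0.4866
    cross y-line → (8,9), t=1.5219 (wall)
  → r_4 = 1.5219
beam 5: φ=90°, α=120°
  d=(-0.5000,0.8660)  start (8,7)  tX=0.4000 tY=0.5427  stride 1/|dx|=2.0000 1/|dy|=1.1547
    cross x-line → (7,7), t=0.4000
    cross y-line → (7,8), t=0.5427
    cross y-line → (7,9), t=1.6974 (wall)
  → r_5 = 1.6974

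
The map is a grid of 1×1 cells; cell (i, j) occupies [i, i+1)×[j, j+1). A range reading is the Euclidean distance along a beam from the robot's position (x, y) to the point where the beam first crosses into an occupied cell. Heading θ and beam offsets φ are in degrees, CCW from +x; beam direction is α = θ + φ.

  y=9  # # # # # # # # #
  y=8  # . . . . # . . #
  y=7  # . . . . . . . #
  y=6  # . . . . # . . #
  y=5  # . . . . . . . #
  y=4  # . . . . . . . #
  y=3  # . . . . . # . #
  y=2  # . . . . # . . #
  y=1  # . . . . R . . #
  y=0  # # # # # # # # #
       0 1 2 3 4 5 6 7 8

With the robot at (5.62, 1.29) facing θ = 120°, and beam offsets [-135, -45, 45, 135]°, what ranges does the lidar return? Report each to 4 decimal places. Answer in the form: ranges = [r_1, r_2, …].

ranges = [1.1205, 0.7350, 4.7830, 0.3002]

beam 1: φ=-135°, α=345°
  direction (0.9659, -0.2588); cell (5,1); t to first gridline: x 0.3934, y 1.1205 (then +1.0353 / +3.8637)
    (6,1) via x @ 0.3934
    (6,0) via y @ 1.1205  # hit
  → r_1 = 1.1205
beam 2: φ=-45°, α=75°
  direction (0.2588, 0.9659); cell (5,1); t to first gridline: x 1.4682, y 0.7350 (then +3.8637 / +1.0353)
    (5,2) via y @ 0.7350  # hit
  → r_2 = 0.7350
beam 3: φ=45°, α=165°
  direction (-0.9659, 0.2588); cell (5,1); t to first gridline: x 0.6419, y 2.7432 (then +1.0353 / +3.8637)
    (4,1) via x @ 0.6419
    (3,1) via x @ 1.6771
    (2,1) via x @ 2.7124
    (2,2) via y @ 2.7432
    (1,2) via x @ 3.7477
    (0,2) via x @ 4.7830  # hit
  → r_3 = 4.7830
beam 4: φ=135°, α=255°
  direction (-0.2588, -0.9659); cell (5,1); t to first gridline: x 2.3955, y 0.3002 (then +3.8637 / +1.0353)
    (5,0) via y @ 0.3002  # hit
  → r_4 = 0.3002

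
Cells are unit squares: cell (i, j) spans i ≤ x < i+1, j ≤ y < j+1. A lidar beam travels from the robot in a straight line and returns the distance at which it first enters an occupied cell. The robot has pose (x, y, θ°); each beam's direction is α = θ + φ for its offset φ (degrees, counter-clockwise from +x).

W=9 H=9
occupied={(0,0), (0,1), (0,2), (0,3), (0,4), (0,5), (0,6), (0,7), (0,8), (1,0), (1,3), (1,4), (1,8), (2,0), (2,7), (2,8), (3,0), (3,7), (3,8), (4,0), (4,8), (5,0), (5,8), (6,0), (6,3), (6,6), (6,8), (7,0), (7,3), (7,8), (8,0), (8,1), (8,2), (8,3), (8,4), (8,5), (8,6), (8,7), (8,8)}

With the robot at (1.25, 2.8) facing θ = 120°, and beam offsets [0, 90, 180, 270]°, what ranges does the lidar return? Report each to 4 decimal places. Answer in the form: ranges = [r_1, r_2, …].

beam 1: φ=0°, α=120°
  dir = (cos 120°, sin 120°) = (-0.5000, 0.8660); from cell (1,2)
  next x-line at t=0.5000, next y-line at t=0.2309; Δt_x=2.0000, Δt_y=1.1547
    y: enter (1,3) at t=0.2309 ← occupied
  → r_1 = 0.2309
beam 2: φ=90°, α=210°
  dir = (cos 210°, sin 210°) = (-0.8660, -0.5000); from cell (1,2)
  next x-line at t=0.2887, next y-line at t=1.6000; Δt_x=1.1547, Δt_y=2.0000
    x: enter (0,2) at t=0.2887 ← occupied
  → r_2 = 0.2887
beam 3: φ=180°, α=300°
  dir = (cos 300°, sin 300°) = (0.5000, -0.8660); from cell (1,2)
  next x-line at t=1.5000, next y-line at t=0.9238; Δt_x=2.0000, Δt_y=1.1547
    y: enter (1,1) at t=0.9238
    x: enter (2,1) at t=1.5000
    y: enter (2,0) at t=2.0785 ← occupied
  → r_3 = 2.0785
beam 4: φ=270°, α=30°
  dir = (cos 30°, sin 30°) = (0.8660, 0.5000); from cell (1,2)
  next x-line at t=0.8660, next y-line at t=0.4000; Δt_x=1.1547, Δt_y=2.0000
    y: enter (1,3) at t=0.4000 ← occupied
  → r_4 = 0.4000

ranges = [0.2309, 0.2887, 2.0785, 0.4000]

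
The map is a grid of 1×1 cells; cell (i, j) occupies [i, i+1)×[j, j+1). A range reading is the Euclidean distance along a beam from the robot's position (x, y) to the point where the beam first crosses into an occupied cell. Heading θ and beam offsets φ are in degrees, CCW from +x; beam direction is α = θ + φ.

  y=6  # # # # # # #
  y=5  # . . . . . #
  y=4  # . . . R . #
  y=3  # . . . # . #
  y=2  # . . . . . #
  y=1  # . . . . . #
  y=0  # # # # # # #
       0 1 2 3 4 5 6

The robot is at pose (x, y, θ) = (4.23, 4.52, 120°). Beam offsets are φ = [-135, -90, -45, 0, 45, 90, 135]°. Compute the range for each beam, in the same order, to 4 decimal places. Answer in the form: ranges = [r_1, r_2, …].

ranges = [1.8324, 2.0438, 1.5322, 1.7090, 3.3439, 3.7297, 0.5383]

beam 1: φ=-135°, α=345°
  cosα=0.9659 sinα=-0.2588 | (4,4) | tMaxX 0.7972 tMaxY 2.0091 | tΔX 1.0353 tΔY 3.8637
    t=0.7972 [x] (5,4)
    t=1.8324 [x] (6,4) — stop
  → r_1 = 1.8324
beam 2: φ=-90°, α=30°
  cosα=0.8660 sinα=0.5000 | (4,4) | tMaxX 0.8891 tMaxY 0.9600 | tΔX 1.1547 tΔY 2.0000
    t=0.8891 [x] (5,4)
    t=0.9600 [y] (5,5)
    t=2.0438 [x] (6,5) — stop
  → r_2 = 2.0438
beam 3: φ=-45°, α=75°
  cosα=0.2588 sinα=0.9659 | (4,4) | tMaxX 2.9751 tMaxY 0.4969 | tΔX 3.8637 tΔY 1.0353
    t=0.4969 [y] (4,5)
    t=1.5322 [y] (4,6) — stop
  → r_3 = 1.5322
beam 4: φ=0°, α=120°
  cosα=-0.5000 sinα=0.8660 | (4,4) | tMaxX 0.4600 tMaxY 0.5543 | tΔX 2.0000 tΔY 1.1547
    t=0.4600 [x] (3,4)
    t=0.5543 [y] (3,5)
    t=1.7090 [y] (3,6) — stop
  → r_4 = 1.7090
beam 5: φ=45°, α=165°
  cosα=-0.9659 sinα=0.2588 | (4,4) | tMaxX 0.2381 tMaxY 1.8546 | tΔX 1.0353 tΔY 3.8637
    t=0.2381 [x] (3,4)
    t=1.2734 [x] (2,4)
    t=1.8546 [y] (2,5)
    t=2.3087 [x] (1,5)
    t=3.3439 [x] (0,5) — stop
  → r_5 = 3.3439
beam 6: φ=90°, α=210°
  cosα=-0.8660 sinα=-0.5000 | (4,4) | tMaxX 0.2656 tMaxY 1.0400 | tΔX 1.1547 tΔY 2.0000
    t=0.2656 [x] (3,4)
    t=1.0400 [y] (3,3)
    t=1.4203 [x] (2,3)
    t=2.5750 [x] (1,3)
    t=3.0400 [y] (1,2)
    t=3.7297 [x] (0,2) — stop
  → r_6 = 3.7297
beam 7: φ=135°, α=255°
  cosα=-0.2588 sinα=-0.9659 | (4,4) | tMaxX 0.8887 tMaxY 0.5383 | tΔX 3.8637 tΔY 1.0353
    t=0.5383 [y] (4,3) — stop
  → r_7 = 0.5383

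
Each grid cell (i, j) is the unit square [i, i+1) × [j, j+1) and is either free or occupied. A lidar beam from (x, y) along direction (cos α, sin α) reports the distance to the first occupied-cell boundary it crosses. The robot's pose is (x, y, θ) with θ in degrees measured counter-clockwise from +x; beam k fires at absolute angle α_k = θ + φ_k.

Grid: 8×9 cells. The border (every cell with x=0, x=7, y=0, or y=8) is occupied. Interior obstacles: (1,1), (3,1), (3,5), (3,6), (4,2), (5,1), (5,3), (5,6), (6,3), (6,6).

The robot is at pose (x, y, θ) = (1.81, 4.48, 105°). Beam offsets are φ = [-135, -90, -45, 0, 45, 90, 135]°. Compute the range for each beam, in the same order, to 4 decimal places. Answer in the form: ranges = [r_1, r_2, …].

beam 1: φ=-135°, α=330°
  dir = (cos 330°, sin 330°) = (0.8660, -0.5000); from cell (1,4)
  next x-line at t=0.2194, next y-line at t=0.9600; Δt_x=1.1547, Δt_y=2.0000
    x: enter (2,4) at t=0.2194
    y: enter (2,3) at t=0.9600
    x: enter (3,3) at t=1.3741
    x: enter (4,3) at t=2.5288
    y: enter (4,2) at t=2.9600 ← occupied
  → r_1 = 2.9600
beam 2: φ=-90°, α=15°
  dir = (cos 15°, sin 15°) = (0.9659, 0.2588); from cell (1,4)
  next x-line at t=0.1967, next y-line at t=2.0091; Δt_x=1.0353, Δt_y=3.8637
    x: enter (2,4) at t=0.1967
    x: enter (3,4) at t=1.2320
    y: enter (3,5) at t=2.0091 ← occupied
  → r_2 = 2.0091
beam 3: φ=-45°, α=60°
  dir = (cos 60°, sin 60°) = (0.5000, 0.8660); from cell (1,4)
  next x-line at t=0.3800, next y-line at t=0.6004; Δt_x=2.0000, Δt_y=1.1547
    x: enter (2,4) at t=0.3800
    y: enter (2,5) at t=0.6004
    y: enter (2,6) at t=1.7551
    x: enter (3,6) at t=2.3800 ← occupied
  → r_3 = 2.3800
beam 4: φ=0°, α=105°
  dir = (cos 105°, sin 105°) = (-0.2588, 0.9659); from cell (1,4)
  next x-line at t=3.1296, next y-line at t=0.5383; Δt_x=3.8637, Δt_y=1.0353
    y: enter (1,5) at t=0.5383
    y: enter (1,6) at t=1.5736
    y: enter (1,7) at t=2.6089
    x: enter (0,7) at t=3.1296 ← occupied
  → r_4 = 3.1296
beam 5: φ=45°, α=150°
  dir = (cos 150°, sin 150°) = (-0.8660, 0.5000); from cell (1,4)
  next x-line at t=0.9353, next y-line at t=1.0400; Δt_x=1.1547, Δt_y=2.0000
    x: enter (0,4) at t=0.9353 ← occupied
  → r_5 = 0.9353
beam 6: φ=90°, α=195°
  dir = (cos 195°, sin 195°) = (-0.9659, -0.2588); from cell (1,4)
  next x-line at t=0.8386, next y-line at t=1.8546; Δt_x=1.0353, Δt_y=3.8637
    x: enter (0,4) at t=0.8386 ← occupied
  → r_6 = 0.8386
beam 7: φ=135°, α=240°
  dir = (cos 240°, sin 240°) = (-0.5000, -0.8660); from cell (1,4)
  next x-line at t=1.6200, next y-line at t=0.5543; Δt_x=2.0000, Δt_y=1.1547
    y: enter (1,3) at t=0.5543
    x: enter (0,3) at t=1.6200 ← occupied
  → r_7 = 1.6200

ranges = [2.9600, 2.0091, 2.3800, 3.1296, 0.9353, 0.8386, 1.6200]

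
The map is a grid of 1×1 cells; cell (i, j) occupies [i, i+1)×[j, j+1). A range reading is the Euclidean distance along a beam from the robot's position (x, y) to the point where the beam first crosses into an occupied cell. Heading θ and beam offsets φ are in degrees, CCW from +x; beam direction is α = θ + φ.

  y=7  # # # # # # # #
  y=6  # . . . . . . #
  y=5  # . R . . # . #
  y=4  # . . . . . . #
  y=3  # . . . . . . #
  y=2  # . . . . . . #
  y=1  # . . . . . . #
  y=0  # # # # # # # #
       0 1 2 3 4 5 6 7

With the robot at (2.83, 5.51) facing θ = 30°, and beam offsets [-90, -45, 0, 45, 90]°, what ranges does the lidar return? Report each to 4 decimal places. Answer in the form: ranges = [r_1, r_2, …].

ranges = [5.2077, 4.3171, 2.9800, 1.5426, 1.7205]

beam 1: φ=-90°, α=300°
  d=(0.5000,-0.8660)  start (2,5)  tX=0.3400 tY=0.5889  stride 1/|dx|=2.0000 1/|dy|=1.1547
    cross x-line → (3,5), t=0.3400
    cross y-line → (3,4), t=0.5889
    cross y-line → (3,3), t=1.7436
    cross x-line → (4,3), t=2.3400
    cross y-line → (4,2), t=2.8983
    cross y-line → (4,1), t=4.0530
    cross x-line → (5,1), t=4.3400
    cross y-line → (5,0), t=5.2077 (wall)
  → r_1 = 5.2077
beam 2: φ=-45°, α=345°
  d=(0.9659,-0.2588)  start (2,5)  tX=0.1760 tY=1.9705  stride 1/|dx|=1.0353 1/|dy|=3.8637
    cross x-line → (3,5), t=0.1760
    cross x-line → (4,5), t=1.2113
    cross y-line → (4,4), t=1.9705
    cross x-line → (5,4), t=2.2465
    cross x-line → (6,4), t=3.2818
    cross x-line → (7,4), t=4.3171 (wall)
  → r_2 = 4.3171
beam 3: φ=0°, α=30°
  d=(0.8660,0.5000)  start (2,5)  tX=0.1963 tY=0.9800  stride 1/|dx|=1.1547 1/|dy|=2.0000
    cross x-line → (3,5), t=0.1963
    cross y-line → (3,6), t=0.9800
    cross x-line → (4,6), t=1.3510
    cross x-line → (5,6), t=2.5057
    cross y-line → (5,7), t=2.9800 (wall)
  → r_3 = 2.9800
beam 4: φ=45°, α=75°
  d=(0.2588,0.9659)  start (2,5)  tX=0.6568 tY=0.5073  stride 1/|dx|=3.8637 1/|dy|=1.0353
    cross y-line → (2,6), t=0.5073
    cross x-line → (3,6), t=0.6568
    cross y-line → (3,7), t=1.5426 (wall)
  → r_4 = 1.5426
beam 5: φ=90°, α=120°
  d=(-0.5000,0.8660)  start (2,5)  tX=1.6600 tY=0.5658  stride 1/|dx|=2.0000 1/|dy|=1.1547
    cross y-line → (2,6), t=0.5658
    cross x-line → (1,6), t=1.6600
    cross y-line → (1,7), t=1.7205 (wall)
  → r_5 = 1.7205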